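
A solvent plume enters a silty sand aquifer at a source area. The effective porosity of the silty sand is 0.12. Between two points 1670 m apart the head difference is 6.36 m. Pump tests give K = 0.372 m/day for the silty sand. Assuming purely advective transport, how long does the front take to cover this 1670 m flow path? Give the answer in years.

387

Hydraulic gradient i = Δh / L = 6.36 / 1670 = 0.003808.
Darcy flux q = K · i = 0.3720 × 0.003808 = 0.001417 m/day.
Seepage velocity v = q / n_e = 0.001417 / 0.12 = 0.01181 m/day.
Travel time t = L / v = 1670 / 0.01181 = 1.415e+05 days = 387.3 years.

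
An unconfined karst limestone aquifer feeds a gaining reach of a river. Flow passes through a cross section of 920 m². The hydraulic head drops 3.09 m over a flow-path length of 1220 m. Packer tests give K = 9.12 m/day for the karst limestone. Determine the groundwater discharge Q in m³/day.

21.3

Hydraulic gradient i = Δh / L = 3.09 / 1220 = 0.002533.
Darcy's law: Q = K · A · i = 9.120 × 920.0 × 0.002533 = 21.25 m³/day.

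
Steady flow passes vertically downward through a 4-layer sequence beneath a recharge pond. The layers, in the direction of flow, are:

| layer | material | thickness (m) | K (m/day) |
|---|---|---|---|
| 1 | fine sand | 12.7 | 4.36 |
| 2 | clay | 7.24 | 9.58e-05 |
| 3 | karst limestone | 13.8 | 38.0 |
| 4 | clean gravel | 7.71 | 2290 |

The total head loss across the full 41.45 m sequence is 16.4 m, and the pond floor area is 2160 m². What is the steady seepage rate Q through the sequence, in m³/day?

0.469

Flow is perpendicular to layering, so the layers act in series and the equivalent K is the thickness-weighted harmonic mean.
Total thickness L = 12.7 + 7.24 + 13.8 + 7.71 = 41.45 m.
Σ(b_i/K_i) = 12.7/4.36 + 7.24/9.58e-05 + 13.8/38.0 + 7.71/2290 = 75577 d.
K_eq = L / Σ(b_i/K_i) = 41.45 / 75577 = 0.0005484 m/day.
Q = K_eq · A · (Δh/L) = 0.0005484 × 2160 × (16.4/41.45) = 0.4687 m³/day.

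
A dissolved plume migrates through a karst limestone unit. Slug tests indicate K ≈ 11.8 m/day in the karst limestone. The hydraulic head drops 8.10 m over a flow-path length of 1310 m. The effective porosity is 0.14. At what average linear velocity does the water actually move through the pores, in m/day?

0.521

Hydraulic gradient i = Δh / L = 8.10 / 1310 = 0.006183.
Darcy flux q = K · i = 11.80 × 0.006183 = 0.07296 m/day.
Seepage velocity v = q / n_e = 0.07296 / 0.14 = 0.5212 m/day.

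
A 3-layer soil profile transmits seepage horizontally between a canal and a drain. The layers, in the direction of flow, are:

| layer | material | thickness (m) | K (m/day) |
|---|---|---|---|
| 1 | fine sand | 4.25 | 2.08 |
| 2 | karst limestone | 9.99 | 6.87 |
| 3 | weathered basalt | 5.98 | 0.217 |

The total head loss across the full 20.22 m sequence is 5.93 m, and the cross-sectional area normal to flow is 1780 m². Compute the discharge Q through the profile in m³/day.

Flow is perpendicular to layering, so the layers act in series and the equivalent K is the thickness-weighted harmonic mean.
Total thickness L = 4.25 + 9.99 + 5.98 = 20.22 m.
Σ(b_i/K_i) = 4.25/2.08 + 9.99/6.87 + 5.98/0.217 = 31.06 d.
K_eq = L / Σ(b_i/K_i) = 20.22 / 31.06 = 0.6511 m/day.
Q = K_eq · A · (Δh/L) = 0.6511 × 1780 × (5.93/20.22) = 339.9 m³/day.

340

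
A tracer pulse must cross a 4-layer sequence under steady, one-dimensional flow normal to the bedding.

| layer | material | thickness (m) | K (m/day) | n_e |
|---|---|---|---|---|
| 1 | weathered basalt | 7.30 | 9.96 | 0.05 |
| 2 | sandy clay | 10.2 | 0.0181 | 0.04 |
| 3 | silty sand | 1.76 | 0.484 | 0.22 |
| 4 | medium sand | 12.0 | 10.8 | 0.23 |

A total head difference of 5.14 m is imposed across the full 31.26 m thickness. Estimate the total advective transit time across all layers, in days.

With flow normal to the layers, continuity requires the same specific discharge q through every layer.
Σ(b_i/K_i) = 7.30/9.96 + 10.2/0.0181 + 1.76/0.484 + 12.0/10.8 = 569.0 d.
q = Δh / Σ(b_i/K_i) = 5.14 / 569.0 = 0.009033 m/day.
In each layer the seepage velocity is v_i = q/n_i, so the layer transit time is t_i = b_i·n_i / q:
  layer 1 (weathered basalt): t_1 = 7.30 × 0.05 / 0.009033 = 40.41 d
  layer 2 (sandy clay): t_2 = 10.2 × 0.04 / 0.009033 = 45.17 d
  layer 3 (silty sand): t_3 = 1.76 × 0.22 / 0.009033 = 42.86 d
  layer 4 (medium sand): t_4 = 12.0 × 0.23 / 0.009033 = 305.5 d
Total t = Σ t_i = 434.0 days.

434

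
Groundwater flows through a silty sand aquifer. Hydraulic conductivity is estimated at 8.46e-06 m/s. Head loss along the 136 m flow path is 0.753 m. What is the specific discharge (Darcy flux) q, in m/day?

0.00405

Convert K: 8.46e-06 m/s × 86400 = 0.7309 m/day.
Hydraulic gradient i = Δh / L = 0.753 / 136 = 0.005537.
Specific discharge q = K · i = 0.7309 × 0.005537 = 0.004047 m/day.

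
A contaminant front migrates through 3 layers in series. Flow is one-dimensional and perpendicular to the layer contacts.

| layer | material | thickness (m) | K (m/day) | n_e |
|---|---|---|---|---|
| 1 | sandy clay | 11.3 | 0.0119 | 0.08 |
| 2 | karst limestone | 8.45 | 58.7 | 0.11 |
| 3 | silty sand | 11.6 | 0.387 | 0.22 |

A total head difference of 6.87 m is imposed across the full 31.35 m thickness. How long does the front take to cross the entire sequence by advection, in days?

625

With flow normal to the layers, continuity requires the same specific discharge q through every layer.
Σ(b_i/K_i) = 11.3/0.0119 + 8.45/58.7 + 11.6/0.387 = 979.7 d.
q = Δh / Σ(b_i/K_i) = 6.87 / 979.7 = 0.007012 m/day.
In each layer the seepage velocity is v_i = q/n_i, so the layer transit time is t_i = b_i·n_i / q:
  layer 1 (sandy clay): t_1 = 11.3 × 0.08 / 0.007012 = 128.9 d
  layer 2 (karst limestone): t_2 = 8.45 × 0.11 / 0.007012 = 132.6 d
  layer 3 (silty sand): t_3 = 11.6 × 0.22 / 0.007012 = 363.9 d
Total t = Σ t_i = 625.4 days.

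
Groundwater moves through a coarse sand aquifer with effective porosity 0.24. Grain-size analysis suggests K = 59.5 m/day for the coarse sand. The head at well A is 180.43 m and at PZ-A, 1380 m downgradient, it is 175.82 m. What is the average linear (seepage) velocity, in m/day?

Hydraulic gradient i = (180.43 − 175.82) / 1380 = 4.61 / 1380 = 0.003341.
Darcy flux q = K · i = 59.50 × 0.003341 = 0.1988 m/day.
Seepage velocity v = q / n_e = 0.1988 / 0.24 = 0.8282 m/day.

0.828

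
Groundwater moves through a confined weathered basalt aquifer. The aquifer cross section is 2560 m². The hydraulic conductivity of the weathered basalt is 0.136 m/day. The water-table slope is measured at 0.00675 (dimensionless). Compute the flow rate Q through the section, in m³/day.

2.35

Hydraulic gradient i = 0.00675.
Darcy's law: Q = K · A · i = 0.1360 × 2560 × 0.006750 = 2.350 m³/day.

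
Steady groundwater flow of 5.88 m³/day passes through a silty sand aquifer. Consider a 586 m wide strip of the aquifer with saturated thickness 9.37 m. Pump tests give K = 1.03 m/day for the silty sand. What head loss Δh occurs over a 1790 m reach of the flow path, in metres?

1.86

Cross-sectional area A = 586 × 9.37 = 5491 m².
From Q = K·A·i, i = Q / (K·A) = 5.88 / (1.030 × 5491) = 0.001040.
Head loss Δh = i · L = 0.001040 × 1790 = 1.861 m.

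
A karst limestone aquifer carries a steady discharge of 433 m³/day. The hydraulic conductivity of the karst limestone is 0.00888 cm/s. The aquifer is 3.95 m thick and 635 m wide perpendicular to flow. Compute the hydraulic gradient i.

0.0225

Convert K: 0.00888 cm/s × 864 = 7.672 m/day.
Cross-sectional area A = 635 × 3.95 = 2508 m².
From Q = K·A·i, i = Q / (K·A) = 433 / (7.672 × 2508) = 0.02250.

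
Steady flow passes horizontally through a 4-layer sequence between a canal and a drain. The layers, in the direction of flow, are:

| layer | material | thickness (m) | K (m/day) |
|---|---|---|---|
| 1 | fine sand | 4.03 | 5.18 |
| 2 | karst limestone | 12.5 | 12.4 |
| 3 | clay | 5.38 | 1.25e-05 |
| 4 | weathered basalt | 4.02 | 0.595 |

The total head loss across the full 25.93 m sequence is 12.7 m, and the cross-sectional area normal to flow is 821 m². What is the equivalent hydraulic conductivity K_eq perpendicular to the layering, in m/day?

6.02e-05

Flow is perpendicular to layering, so the layers act in series and the equivalent K is the thickness-weighted harmonic mean.
Total thickness L = 4.03 + 12.5 + 5.38 + 4.02 = 25.93 m.
Σ(b_i/K_i) = 4.03/5.18 + 12.5/12.4 + 5.38/1.25e-05 + 4.02/0.595 = 4.304e+05 d.
K_eq = L / Σ(b_i/K_i) = 25.93 / 4.304e+05 = 6.025e-05 m/day.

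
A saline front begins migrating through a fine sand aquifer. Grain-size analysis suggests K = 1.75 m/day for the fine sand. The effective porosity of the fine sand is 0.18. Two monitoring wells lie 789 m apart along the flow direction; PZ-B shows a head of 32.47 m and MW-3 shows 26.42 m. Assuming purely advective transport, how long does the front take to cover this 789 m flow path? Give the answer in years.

29.0

Hydraulic gradient i = (32.47 − 26.42) / 789 = 6.05 / 789 = 0.007668.
Darcy flux q = K · i = 1.750 × 0.007668 = 0.01342 m/day.
Seepage velocity v = q / n_e = 0.01342 / 0.18 = 0.07455 m/day.
Travel time t = L / v = 789 / 0.07455 = 10584 days = 28.98 years.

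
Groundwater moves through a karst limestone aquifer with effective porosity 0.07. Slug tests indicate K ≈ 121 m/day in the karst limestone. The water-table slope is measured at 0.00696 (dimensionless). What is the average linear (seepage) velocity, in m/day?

Hydraulic gradient i = 0.00696.
Darcy flux q = K · i = 121.0 × 0.006960 = 0.8422 m/day.
Seepage velocity v = q / n_e = 0.8422 / 0.07 = 12.03 m/day.

12.0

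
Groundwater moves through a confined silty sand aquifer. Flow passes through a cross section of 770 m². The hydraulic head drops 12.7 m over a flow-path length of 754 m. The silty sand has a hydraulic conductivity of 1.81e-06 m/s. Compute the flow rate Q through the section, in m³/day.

Convert K: 1.81e-06 m/s × 86400 = 0.1564 m/day.
Hydraulic gradient i = Δh / L = 12.7 / 754 = 0.01684.
Darcy's law: Q = K · A · i = 0.1564 × 770.0 × 0.01684 = 2.028 m³/day.

2.03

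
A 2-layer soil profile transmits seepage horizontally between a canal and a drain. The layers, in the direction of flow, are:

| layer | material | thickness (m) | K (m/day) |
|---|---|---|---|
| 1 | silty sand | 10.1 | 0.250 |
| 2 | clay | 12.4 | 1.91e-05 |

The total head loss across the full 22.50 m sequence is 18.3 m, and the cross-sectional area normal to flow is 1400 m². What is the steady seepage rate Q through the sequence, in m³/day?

Flow is perpendicular to layering, so the layers act in series and the equivalent K is the thickness-weighted harmonic mean.
Total thickness L = 10.1 + 12.4 = 22.50 m.
Σ(b_i/K_i) = 10.1/0.250 + 12.4/1.91e-05 = 6.493e+05 d.
K_eq = L / Σ(b_i/K_i) = 22.50 / 6.493e+05 = 3.466e-05 m/day.
Q = K_eq · A · (Δh/L) = 3.466e-05 × 1400 × (18.3/22.50) = 0.03946 m³/day.

0.0395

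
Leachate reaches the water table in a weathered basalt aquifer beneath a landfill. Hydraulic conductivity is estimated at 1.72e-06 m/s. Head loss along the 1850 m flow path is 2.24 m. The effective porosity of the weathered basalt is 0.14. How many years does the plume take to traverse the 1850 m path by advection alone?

3940

Convert K: 1.72e-06 m/s × 86400 = 0.1486 m/day.
Hydraulic gradient i = Δh / L = 2.24 / 1850 = 0.001211.
Darcy flux q = K · i = 0.1486 × 0.001211 = 0.0001799 m/day.
Seepage velocity v = q / n_e = 0.0001799 / 0.14 = 0.001285 m/day.
Travel time t = L / v = 1850 / 0.001285 = 1.439e+06 days = 3941 years.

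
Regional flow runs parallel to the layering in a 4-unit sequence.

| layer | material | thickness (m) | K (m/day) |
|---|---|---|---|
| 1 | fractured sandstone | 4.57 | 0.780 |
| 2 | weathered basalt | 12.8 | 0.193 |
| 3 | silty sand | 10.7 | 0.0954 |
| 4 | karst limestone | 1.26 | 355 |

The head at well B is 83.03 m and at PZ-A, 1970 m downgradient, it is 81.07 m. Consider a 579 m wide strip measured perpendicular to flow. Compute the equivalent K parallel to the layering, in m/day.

Flow is parallel to layering, so each bed carries its own Darcy discharge and the transmissivities add.
Σ(K_i·b_i) = 0.780×4.57 + 0.193×12.8 + 0.0954×10.7 + 355×1.26 = 454.4 m²/day.
Total thickness b = 29.33 m, so K_eq = Σ(K_i·b_i)/b = 15.49 m/day.

15.5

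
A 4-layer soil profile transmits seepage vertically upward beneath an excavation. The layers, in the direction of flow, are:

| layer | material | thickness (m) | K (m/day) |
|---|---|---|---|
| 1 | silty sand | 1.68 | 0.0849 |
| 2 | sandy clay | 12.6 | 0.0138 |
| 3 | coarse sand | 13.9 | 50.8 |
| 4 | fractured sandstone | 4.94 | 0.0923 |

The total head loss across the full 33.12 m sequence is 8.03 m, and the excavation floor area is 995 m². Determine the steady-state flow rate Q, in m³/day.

Flow is perpendicular to layering, so the layers act in series and the equivalent K is the thickness-weighted harmonic mean.
Total thickness L = 1.68 + 12.6 + 13.9 + 4.94 = 33.12 m.
Σ(b_i/K_i) = 1.68/0.0849 + 12.6/0.0138 + 13.9/50.8 + 4.94/0.0923 = 986.6 d.
K_eq = L / Σ(b_i/K_i) = 33.12 / 986.6 = 0.03357 m/day.
Q = K_eq · A · (Δh/L) = 0.03357 × 995 × (8.03/33.12) = 8.098 m³/day.

8.10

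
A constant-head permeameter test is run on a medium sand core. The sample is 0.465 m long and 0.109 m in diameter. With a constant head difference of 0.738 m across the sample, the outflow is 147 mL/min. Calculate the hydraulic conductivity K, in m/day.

14.3

Cross-sectional area A = π·(d/2)² = π × (0.109/2)² = 0.009331 m².
Convert discharge: 147 mL/min = 2.450e-06 m³/s.
Darcy's law rearranged: K = Q·L / (A·Δh) = 2.450e-06 × 0.465 / (0.009331 × 0.738) = 0.0001654 m/s = 14.29 m/day.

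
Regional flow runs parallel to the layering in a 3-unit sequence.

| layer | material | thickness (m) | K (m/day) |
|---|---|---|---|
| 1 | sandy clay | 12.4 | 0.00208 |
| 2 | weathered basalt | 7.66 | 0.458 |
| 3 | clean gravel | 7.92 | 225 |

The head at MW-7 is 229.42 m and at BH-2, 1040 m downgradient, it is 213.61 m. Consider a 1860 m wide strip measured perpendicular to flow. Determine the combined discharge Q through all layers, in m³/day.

50500

Flow is parallel to layering, so each bed carries its own Darcy discharge and the transmissivities add.
Σ(K_i·b_i) = 0.00208×12.4 + 0.458×7.66 + 225×7.92 = 1786 m²/day.
Hydraulic gradient i = (229.42 − 213.61) / 1040 = 15.81 / 1040 = 0.01520.
Q = Σ(K_i·b_i) · W · i = 1786 × 1860 × 0.01520 = 50487 m³/day.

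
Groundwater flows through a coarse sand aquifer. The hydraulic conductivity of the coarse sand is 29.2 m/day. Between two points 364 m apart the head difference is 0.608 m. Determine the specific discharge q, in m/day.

Hydraulic gradient i = Δh / L = 0.608 / 364 = 0.001670.
Specific discharge q = K · i = 29.20 × 0.001670 = 0.04877 m/day.

0.0488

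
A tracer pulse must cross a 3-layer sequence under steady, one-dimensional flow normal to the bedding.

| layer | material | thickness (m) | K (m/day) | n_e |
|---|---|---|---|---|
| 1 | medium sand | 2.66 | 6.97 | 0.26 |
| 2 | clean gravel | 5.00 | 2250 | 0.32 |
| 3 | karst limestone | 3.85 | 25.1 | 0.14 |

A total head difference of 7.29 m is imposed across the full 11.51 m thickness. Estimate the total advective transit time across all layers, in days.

0.209

With flow normal to the layers, continuity requires the same specific discharge q through every layer.
Σ(b_i/K_i) = 2.66/6.97 + 5.00/2250 + 3.85/25.1 = 0.5372 d.
q = Δh / Σ(b_i/K_i) = 7.29 / 0.5372 = 13.57 m/day.
In each layer the seepage velocity is v_i = q/n_i, so the layer transit time is t_i = b_i·n_i / q:
  layer 1 (medium sand): t_1 = 2.66 × 0.26 / 13.57 = 0.05097 d
  layer 2 (clean gravel): t_2 = 5.00 × 0.32 / 13.57 = 0.1179 d
  layer 3 (karst limestone): t_3 = 3.85 × 0.14 / 13.57 = 0.03972 d
Total t = Σ t_i = 0.2086 days.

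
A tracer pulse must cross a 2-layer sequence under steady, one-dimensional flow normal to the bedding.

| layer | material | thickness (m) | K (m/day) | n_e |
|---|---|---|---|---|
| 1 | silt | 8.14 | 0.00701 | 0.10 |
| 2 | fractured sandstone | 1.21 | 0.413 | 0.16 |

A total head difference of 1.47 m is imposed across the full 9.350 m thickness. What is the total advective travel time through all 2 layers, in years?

With flow normal to the layers, continuity requires the same specific discharge q through every layer.
Σ(b_i/K_i) = 8.14/0.00701 + 1.21/0.413 = 1164 d.
q = Δh / Σ(b_i/K_i) = 1.47 / 1164 = 0.001263 m/day.
In each layer the seepage velocity is v_i = q/n_i, so the layer transit time is t_i = b_i·n_i / q:
  layer 1 (silt): t_1 = 8.14 × 0.10 / 0.001263 = 644.6 d
  layer 2 (fractured sandstone): t_2 = 1.21 × 0.16 / 0.001263 = 153.3 d
Total t = Σ t_i = 797.9 days = 2.185 years.

2.18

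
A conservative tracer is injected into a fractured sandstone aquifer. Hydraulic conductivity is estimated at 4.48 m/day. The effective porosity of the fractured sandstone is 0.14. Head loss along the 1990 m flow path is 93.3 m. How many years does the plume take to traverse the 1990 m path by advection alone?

Hydraulic gradient i = Δh / L = 93.3 / 1990 = 0.04688.
Darcy flux q = K · i = 4.480 × 0.04688 = 0.2100 m/day.
Seepage velocity v = q / n_e = 0.2100 / 0.14 = 1.500 m/day.
Travel time t = L / v = 1990 / 1.500 = 1326 days = 3.631 years.

3.63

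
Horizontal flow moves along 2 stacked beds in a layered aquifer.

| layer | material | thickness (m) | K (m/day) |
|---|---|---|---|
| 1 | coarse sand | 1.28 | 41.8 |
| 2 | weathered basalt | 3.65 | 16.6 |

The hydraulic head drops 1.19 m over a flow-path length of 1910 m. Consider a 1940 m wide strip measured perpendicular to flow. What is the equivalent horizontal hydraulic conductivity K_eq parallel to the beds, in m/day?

Flow is parallel to layering, so each bed carries its own Darcy discharge and the transmissivities add.
Σ(K_i·b_i) = 41.8×1.28 + 16.6×3.65 = 114.1 m²/day.
Total thickness b = 4.930 m, so K_eq = Σ(K_i·b_i)/b = 23.14 m/day.

23.1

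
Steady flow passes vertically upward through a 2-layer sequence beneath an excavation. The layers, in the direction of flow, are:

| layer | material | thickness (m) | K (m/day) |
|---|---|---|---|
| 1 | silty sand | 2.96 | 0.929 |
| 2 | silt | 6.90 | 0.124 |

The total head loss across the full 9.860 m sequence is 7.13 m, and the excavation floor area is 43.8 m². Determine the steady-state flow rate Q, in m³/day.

Flow is perpendicular to layering, so the layers act in series and the equivalent K is the thickness-weighted harmonic mean.
Total thickness L = 2.96 + 6.90 = 9.860 m.
Σ(b_i/K_i) = 2.96/0.929 + 6.90/0.124 = 58.83 d.
K_eq = L / Σ(b_i/K_i) = 9.860 / 58.83 = 0.1676 m/day.
Q = K_eq · A · (Δh/L) = 0.1676 × 43.8 × (7.13/9.860) = 5.308 m³/day.

5.31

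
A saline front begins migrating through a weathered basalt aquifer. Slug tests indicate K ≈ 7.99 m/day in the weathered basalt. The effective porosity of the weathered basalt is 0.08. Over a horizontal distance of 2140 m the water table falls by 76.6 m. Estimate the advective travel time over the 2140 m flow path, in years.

1.64

Hydraulic gradient i = Δh / L = 76.6 / 2140 = 0.03579.
Darcy flux q = K · i = 7.990 × 0.03579 = 0.2860 m/day.
Seepage velocity v = q / n_e = 0.2860 / 0.08 = 3.575 m/day.
Travel time t = L / v = 2140 / 3.575 = 598.6 days = 1.639 years.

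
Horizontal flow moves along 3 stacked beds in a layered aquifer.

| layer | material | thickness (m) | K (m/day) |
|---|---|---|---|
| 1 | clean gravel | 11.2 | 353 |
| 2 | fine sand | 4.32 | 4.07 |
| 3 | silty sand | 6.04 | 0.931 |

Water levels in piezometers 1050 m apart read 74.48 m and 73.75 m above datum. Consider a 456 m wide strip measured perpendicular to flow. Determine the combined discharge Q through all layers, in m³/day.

Flow is parallel to layering, so each bed carries its own Darcy discharge and the transmissivities add.
Σ(K_i·b_i) = 353×11.2 + 4.07×4.32 + 0.931×6.04 = 3977 m²/day.
Hydraulic gradient i = (74.48 − 73.75) / 1050 = 0.73 / 1050 = 0.0006952.
Q = Σ(K_i·b_i) · W · i = 3977 × 456 × 0.0006952 = 1261 m³/day.

1260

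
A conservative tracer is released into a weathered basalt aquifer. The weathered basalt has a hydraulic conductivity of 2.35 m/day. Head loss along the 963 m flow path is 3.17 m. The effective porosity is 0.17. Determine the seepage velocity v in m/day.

Hydraulic gradient i = Δh / L = 3.17 / 963 = 0.003292.
Darcy flux q = K · i = 2.350 × 0.003292 = 0.007736 m/day.
Seepage velocity v = q / n_e = 0.007736 / 0.17 = 0.04550 m/day.

0.0455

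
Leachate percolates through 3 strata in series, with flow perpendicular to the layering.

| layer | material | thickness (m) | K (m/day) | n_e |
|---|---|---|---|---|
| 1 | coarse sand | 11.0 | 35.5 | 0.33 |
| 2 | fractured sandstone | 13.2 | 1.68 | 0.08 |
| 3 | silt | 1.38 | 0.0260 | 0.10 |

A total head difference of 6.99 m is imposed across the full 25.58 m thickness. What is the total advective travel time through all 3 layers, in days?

With flow normal to the layers, continuity requires the same specific discharge q through every layer.
Σ(b_i/K_i) = 11.0/35.5 + 13.2/1.68 + 1.38/0.0260 = 61.24 d.
q = Δh / Σ(b_i/K_i) = 6.99 / 61.24 = 0.1141 m/day.
In each layer the seepage velocity is v_i = q/n_i, so the layer transit time is t_i = b_i·n_i / q:
  layer 1 (coarse sand): t_1 = 11.0 × 0.33 / 0.1141 = 31.80 d
  layer 2 (fractured sandstone): t_2 = 13.2 × 0.08 / 0.1141 = 9.252 d
  layer 3 (silt): t_3 = 1.38 × 0.10 / 0.1141 = 1.209 d
Total t = Σ t_i = 42.27 days.

42.3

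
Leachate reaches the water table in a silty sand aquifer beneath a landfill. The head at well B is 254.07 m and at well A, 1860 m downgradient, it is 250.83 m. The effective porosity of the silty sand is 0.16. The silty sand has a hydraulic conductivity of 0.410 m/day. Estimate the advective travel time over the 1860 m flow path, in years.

Hydraulic gradient i = (254.07 − 250.83) / 1860 = 3.24 / 1860 = 0.001742.
Darcy flux q = K · i = 0.4100 × 0.001742 = 0.0007142 m/day.
Seepage velocity v = q / n_e = 0.0007142 / 0.16 = 0.004464 m/day.
Travel time t = L / v = 1860 / 0.004464 = 4.167e+05 days = 1141 years.

1140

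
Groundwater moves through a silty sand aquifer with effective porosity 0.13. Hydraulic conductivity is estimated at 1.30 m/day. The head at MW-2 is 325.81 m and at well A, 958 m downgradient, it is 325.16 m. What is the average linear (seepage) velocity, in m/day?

0.00678

Hydraulic gradient i = (325.81 − 325.16) / 958 = 0.65 / 958 = 0.0006785.
Darcy flux q = K · i = 1.300 × 0.0006785 = 0.0008820 m/day.
Seepage velocity v = q / n_e = 0.0008820 / 0.13 = 0.006785 m/day.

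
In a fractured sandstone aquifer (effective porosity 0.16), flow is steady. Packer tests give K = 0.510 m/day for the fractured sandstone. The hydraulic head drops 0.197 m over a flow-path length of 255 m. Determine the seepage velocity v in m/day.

Hydraulic gradient i = Δh / L = 0.197 / 255 = 0.0007725.
Darcy flux q = K · i = 0.5100 × 0.0007725 = 0.0003940 m/day.
Seepage velocity v = q / n_e = 0.0003940 / 0.16 = 0.002463 m/day.

0.00246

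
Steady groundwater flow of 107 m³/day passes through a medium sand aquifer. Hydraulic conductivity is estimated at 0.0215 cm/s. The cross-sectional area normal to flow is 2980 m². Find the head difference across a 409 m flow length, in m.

0.791

Convert K: 0.0215 cm/s × 864 = 18.58 m/day.
From Q = K·A·i, i = Q / (K·A) = 107 / (18.58 × 2980) = 0.001933.
Head loss Δh = i · L = 0.001933 × 409 = 0.7906 m.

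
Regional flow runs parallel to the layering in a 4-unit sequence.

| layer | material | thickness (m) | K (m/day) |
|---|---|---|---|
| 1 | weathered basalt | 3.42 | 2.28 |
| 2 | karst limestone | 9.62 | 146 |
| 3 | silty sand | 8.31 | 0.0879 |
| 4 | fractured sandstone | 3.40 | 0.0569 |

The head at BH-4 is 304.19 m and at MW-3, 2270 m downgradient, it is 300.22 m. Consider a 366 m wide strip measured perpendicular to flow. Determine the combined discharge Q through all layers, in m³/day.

905

Flow is parallel to layering, so each bed carries its own Darcy discharge and the transmissivities add.
Σ(K_i·b_i) = 2.28×3.42 + 146×9.62 + 0.0879×8.31 + 0.0569×3.40 = 1413 m²/day.
Hydraulic gradient i = (304.19 − 300.22) / 2270 = 3.97 / 2270 = 0.001749.
Q = Σ(K_i·b_i) · W · i = 1413 × 366 × 0.001749 = 904.6 m³/day.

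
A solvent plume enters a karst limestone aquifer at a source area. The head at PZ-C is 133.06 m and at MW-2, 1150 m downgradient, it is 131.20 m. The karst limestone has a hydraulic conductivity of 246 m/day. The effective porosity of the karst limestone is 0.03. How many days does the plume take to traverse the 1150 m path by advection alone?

Hydraulic gradient i = (133.06 − 131.20) / 1150 = 1.86 / 1150 = 0.001617.
Darcy flux q = K · i = 246.0 × 0.001617 = 0.3979 m/day.
Seepage velocity v = q / n_e = 0.3979 / 0.03 = 13.26 m/day.
Travel time t = L / v = 1150 / 13.26 = 86.71 days.

86.7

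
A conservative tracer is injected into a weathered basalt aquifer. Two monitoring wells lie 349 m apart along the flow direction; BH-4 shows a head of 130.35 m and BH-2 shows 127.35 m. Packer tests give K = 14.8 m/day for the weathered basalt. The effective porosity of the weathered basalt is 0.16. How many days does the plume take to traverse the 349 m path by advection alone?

439

Hydraulic gradient i = (130.35 − 127.35) / 349 = 3 / 349 = 0.008596.
Darcy flux q = K · i = 14.80 × 0.008596 = 0.1272 m/day.
Seepage velocity v = q / n_e = 0.1272 / 0.16 = 0.7951 m/day.
Travel time t = L / v = 349 / 0.7951 = 438.9 days.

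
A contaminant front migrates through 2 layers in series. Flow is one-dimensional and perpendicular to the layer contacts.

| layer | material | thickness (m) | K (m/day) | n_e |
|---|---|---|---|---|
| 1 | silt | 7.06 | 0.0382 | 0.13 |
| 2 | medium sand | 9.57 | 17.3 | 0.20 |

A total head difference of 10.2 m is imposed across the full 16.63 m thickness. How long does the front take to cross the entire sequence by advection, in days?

51.5

With flow normal to the layers, continuity requires the same specific discharge q through every layer.
Σ(b_i/K_i) = 7.06/0.0382 + 9.57/17.3 = 185.4 d.
q = Δh / Σ(b_i/K_i) = 10.2 / 185.4 = 0.05503 m/day.
In each layer the seepage velocity is v_i = q/n_i, so the layer transit time is t_i = b_i·n_i / q:
  layer 1 (silt): t_1 = 7.06 × 0.13 / 0.05503 = 16.68 d
  layer 2 (medium sand): t_2 = 9.57 × 0.20 / 0.05503 = 34.78 d
Total t = Σ t_i = 51.46 days.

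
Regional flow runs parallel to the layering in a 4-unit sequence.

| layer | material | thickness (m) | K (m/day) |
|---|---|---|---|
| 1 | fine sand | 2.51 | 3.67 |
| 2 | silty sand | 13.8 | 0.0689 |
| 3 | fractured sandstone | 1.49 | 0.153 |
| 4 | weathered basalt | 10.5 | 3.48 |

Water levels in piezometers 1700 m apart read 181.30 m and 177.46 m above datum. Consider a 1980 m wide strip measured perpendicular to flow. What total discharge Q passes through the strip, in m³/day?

210

Flow is parallel to layering, so each bed carries its own Darcy discharge and the transmissivities add.
Σ(K_i·b_i) = 3.67×2.51 + 0.0689×13.8 + 0.153×1.49 + 3.48×10.5 = 46.93 m²/day.
Hydraulic gradient i = (181.30 − 177.46) / 1700 = 3.84 / 1700 = 0.002259.
Q = Σ(K_i·b_i) · W · i = 46.93 × 1980 × 0.002259 = 209.9 m³/day.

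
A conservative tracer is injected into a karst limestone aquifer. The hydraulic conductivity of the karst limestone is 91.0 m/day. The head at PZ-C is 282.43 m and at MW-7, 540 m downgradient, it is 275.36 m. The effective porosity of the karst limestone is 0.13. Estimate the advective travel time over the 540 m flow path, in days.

Hydraulic gradient i = (282.43 − 275.36) / 540 = 7.07 / 540 = 0.01309.
Darcy flux q = K · i = 91.00 × 0.01309 = 1.191 m/day.
Seepage velocity v = q / n_e = 1.191 / 0.13 = 9.165 m/day.
Travel time t = L / v = 540 / 9.165 = 58.92 days.

58.9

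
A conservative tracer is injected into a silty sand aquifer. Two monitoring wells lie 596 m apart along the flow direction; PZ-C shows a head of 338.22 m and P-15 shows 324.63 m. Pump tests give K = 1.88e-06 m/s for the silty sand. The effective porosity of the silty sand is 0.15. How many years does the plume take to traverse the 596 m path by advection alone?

Convert K: 1.88e-06 m/s × 86400 = 0.1624 m/day.
Hydraulic gradient i = (338.22 − 324.63) / 596 = 13.59 / 596 = 0.02280.
Darcy flux q = K · i = 0.1624 × 0.02280 = 0.003704 m/day.
Seepage velocity v = q / n_e = 0.003704 / 0.15 = 0.02469 m/day.
Travel time t = L / v = 596 / 0.02469 = 24138 days = 66.08 years.

66.1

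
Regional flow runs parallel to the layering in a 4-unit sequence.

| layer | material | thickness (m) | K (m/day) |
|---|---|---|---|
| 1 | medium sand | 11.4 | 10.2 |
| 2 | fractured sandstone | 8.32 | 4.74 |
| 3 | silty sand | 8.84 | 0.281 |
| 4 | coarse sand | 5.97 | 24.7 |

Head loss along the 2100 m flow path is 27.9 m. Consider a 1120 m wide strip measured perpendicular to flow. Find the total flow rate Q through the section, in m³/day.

Flow is parallel to layering, so each bed carries its own Darcy discharge and the transmissivities add.
Σ(K_i·b_i) = 10.2×11.4 + 4.74×8.32 + 0.281×8.84 + 24.7×5.97 = 305.7 m²/day.
Hydraulic gradient i = Δh / L = 27.9 / 2100 = 0.01329.
Q = Σ(K_i·b_i) · W · i = 305.7 × 1120 × 0.01329 = 4548 m³/day.

4550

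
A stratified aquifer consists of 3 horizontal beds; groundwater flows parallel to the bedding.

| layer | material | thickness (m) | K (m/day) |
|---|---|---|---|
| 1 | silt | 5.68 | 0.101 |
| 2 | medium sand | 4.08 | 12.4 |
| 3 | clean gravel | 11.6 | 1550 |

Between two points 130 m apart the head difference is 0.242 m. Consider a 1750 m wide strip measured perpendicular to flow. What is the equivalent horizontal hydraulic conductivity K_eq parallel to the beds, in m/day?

Flow is parallel to layering, so each bed carries its own Darcy discharge and the transmissivities add.
Σ(K_i·b_i) = 0.101×5.68 + 12.4×4.08 + 1550×11.6 = 18031 m²/day.
Total thickness b = 21.36 m, so K_eq = Σ(K_i·b_i)/b = 844.2 m/day.

844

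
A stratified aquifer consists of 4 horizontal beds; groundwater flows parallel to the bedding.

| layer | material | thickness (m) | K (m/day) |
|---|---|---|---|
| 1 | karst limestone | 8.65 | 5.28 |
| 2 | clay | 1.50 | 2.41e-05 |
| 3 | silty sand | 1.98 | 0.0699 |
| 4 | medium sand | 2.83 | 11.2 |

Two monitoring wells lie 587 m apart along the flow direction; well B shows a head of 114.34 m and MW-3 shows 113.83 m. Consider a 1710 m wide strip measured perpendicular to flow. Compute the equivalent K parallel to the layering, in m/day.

Flow is parallel to layering, so each bed carries its own Darcy discharge and the transmissivities add.
Σ(K_i·b_i) = 5.28×8.65 + 2.41e-05×1.50 + 0.0699×1.98 + 11.2×2.83 = 77.51 m²/day.
Total thickness b = 14.96 m, so K_eq = Σ(K_i·b_i)/b = 5.181 m/day.

5.18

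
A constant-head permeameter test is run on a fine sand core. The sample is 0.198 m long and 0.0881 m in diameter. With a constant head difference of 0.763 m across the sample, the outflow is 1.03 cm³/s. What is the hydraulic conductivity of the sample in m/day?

3.79

Cross-sectional area A = π·(d/2)² = π × (0.0881/2)² = 0.006096 m².
Convert discharge: 1.03 cm³/s = 1.030e-06 m³/s.
Darcy's law rearranged: K = Q·L / (A·Δh) = 1.030e-06 × 0.198 / (0.006096 × 0.763) = 4.385e-05 m/s = 3.788 m/day.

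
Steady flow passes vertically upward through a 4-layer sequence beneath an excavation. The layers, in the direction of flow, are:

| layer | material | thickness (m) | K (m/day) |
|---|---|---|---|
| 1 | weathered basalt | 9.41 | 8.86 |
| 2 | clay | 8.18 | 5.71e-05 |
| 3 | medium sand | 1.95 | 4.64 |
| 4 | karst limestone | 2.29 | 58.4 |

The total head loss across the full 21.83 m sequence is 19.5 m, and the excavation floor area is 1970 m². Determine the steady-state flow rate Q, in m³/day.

Flow is perpendicular to layering, so the layers act in series and the equivalent K is the thickness-weighted harmonic mean.
Total thickness L = 9.41 + 8.18 + 1.95 + 2.29 = 21.83 m.
Σ(b_i/K_i) = 9.41/8.86 + 8.18/5.71e-05 + 1.95/4.64 + 2.29/58.4 = 1.433e+05 d.
K_eq = L / Σ(b_i/K_i) = 21.83 / 1.433e+05 = 0.0001524 m/day.
Q = K_eq · A · (Δh/L) = 0.0001524 × 1970 × (19.5/21.83) = 0.2682 m³/day.

0.268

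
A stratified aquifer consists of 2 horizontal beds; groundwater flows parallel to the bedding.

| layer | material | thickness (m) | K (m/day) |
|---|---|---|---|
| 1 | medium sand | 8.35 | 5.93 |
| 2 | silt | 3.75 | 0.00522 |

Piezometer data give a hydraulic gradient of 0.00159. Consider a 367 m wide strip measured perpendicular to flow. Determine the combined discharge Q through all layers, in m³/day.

28.9

Flow is parallel to layering, so each bed carries its own Darcy discharge and the transmissivities add.
Σ(K_i·b_i) = 5.93×8.35 + 0.00522×3.75 = 49.54 m²/day.
Hydraulic gradient i = 0.00159.
Q = Σ(K_i·b_i) · W · i = 49.54 × 367 × 0.001590 = 28.91 m³/day.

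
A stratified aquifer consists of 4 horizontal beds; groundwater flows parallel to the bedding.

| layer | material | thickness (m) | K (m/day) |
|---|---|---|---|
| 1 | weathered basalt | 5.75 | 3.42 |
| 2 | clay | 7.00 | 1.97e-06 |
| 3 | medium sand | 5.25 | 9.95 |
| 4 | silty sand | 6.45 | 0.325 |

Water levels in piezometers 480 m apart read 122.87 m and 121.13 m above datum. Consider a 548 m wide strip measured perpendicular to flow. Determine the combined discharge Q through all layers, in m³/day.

Flow is parallel to layering, so each bed carries its own Darcy discharge and the transmissivities add.
Σ(K_i·b_i) = 3.42×5.75 + 1.97e-06×7.00 + 9.95×5.25 + 0.325×6.45 = 74.00 m²/day.
Hydraulic gradient i = (122.87 − 121.13) / 480 = 1.74 / 480 = 0.003625.
Q = Σ(K_i·b_i) · W · i = 74.00 × 548 × 0.003625 = 147.0 m³/day.

147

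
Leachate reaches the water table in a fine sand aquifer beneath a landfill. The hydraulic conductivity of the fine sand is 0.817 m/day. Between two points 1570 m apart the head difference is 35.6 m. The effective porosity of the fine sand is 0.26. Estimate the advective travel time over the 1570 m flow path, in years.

60.3

Hydraulic gradient i = Δh / L = 35.6 / 1570 = 0.02268.
Darcy flux q = K · i = 0.8170 × 0.02268 = 0.01853 m/day.
Seepage velocity v = q / n_e = 0.01853 / 0.26 = 0.07125 m/day.
Travel time t = L / v = 1570 / 0.07125 = 22034 days = 60.33 years.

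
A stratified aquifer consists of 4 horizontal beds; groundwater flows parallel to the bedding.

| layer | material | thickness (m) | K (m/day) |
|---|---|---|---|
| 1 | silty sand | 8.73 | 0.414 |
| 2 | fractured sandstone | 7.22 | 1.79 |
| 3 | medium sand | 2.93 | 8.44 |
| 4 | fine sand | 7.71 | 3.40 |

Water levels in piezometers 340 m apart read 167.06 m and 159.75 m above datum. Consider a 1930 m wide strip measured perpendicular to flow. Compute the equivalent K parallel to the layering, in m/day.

Flow is parallel to layering, so each bed carries its own Darcy discharge and the transmissivities add.
Σ(K_i·b_i) = 0.414×8.73 + 1.79×7.22 + 8.44×2.93 + 3.40×7.71 = 67.48 m²/day.
Total thickness b = 26.59 m, so K_eq = Σ(K_i·b_i)/b = 2.538 m/day.

2.54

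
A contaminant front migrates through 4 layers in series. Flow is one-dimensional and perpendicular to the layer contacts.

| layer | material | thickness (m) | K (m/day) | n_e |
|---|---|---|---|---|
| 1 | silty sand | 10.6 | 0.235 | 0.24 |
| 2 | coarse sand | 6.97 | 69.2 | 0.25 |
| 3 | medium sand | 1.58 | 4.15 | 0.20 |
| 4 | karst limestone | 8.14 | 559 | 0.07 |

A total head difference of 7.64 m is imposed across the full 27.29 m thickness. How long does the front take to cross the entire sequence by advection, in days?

With flow normal to the layers, continuity requires the same specific discharge q through every layer.
Σ(b_i/K_i) = 10.6/0.235 + 6.97/69.2 + 1.58/4.15 + 8.14/559 = 45.60 d.
q = Δh / Σ(b_i/K_i) = 7.64 / 45.60 = 0.1675 m/day.
In each layer the seepage velocity is v_i = q/n_i, so the layer transit time is t_i = b_i·n_i / q:
  layer 1 (silty sand): t_1 = 10.6 × 0.24 / 0.1675 = 15.18 d
  layer 2 (coarse sand): t_2 = 6.97 × 0.25 / 0.1675 = 10.40 d
  layer 3 (medium sand): t_3 = 1.58 × 0.20 / 0.1675 = 1.886 d
  layer 4 (karst limestone): t_4 = 8.14 × 0.07 / 0.1675 = 3.401 d
Total t = Σ t_i = 30.87 days.

30.9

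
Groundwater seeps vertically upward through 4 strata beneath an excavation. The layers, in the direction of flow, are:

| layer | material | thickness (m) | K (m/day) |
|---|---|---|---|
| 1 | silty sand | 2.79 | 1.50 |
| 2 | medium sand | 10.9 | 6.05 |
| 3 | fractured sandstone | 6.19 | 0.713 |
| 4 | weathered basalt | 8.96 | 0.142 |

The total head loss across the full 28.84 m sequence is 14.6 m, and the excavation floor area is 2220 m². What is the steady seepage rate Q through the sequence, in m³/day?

Flow is perpendicular to layering, so the layers act in series and the equivalent K is the thickness-weighted harmonic mean.
Total thickness L = 2.79 + 10.9 + 6.19 + 8.96 = 28.84 m.
Σ(b_i/K_i) = 2.79/1.50 + 10.9/6.05 + 6.19/0.713 + 8.96/0.142 = 75.44 d.
K_eq = L / Σ(b_i/K_i) = 28.84 / 75.44 = 0.3823 m/day.
Q = K_eq · A · (Δh/L) = 0.3823 × 2220 × (14.6/28.84) = 429.6 m³/day.

430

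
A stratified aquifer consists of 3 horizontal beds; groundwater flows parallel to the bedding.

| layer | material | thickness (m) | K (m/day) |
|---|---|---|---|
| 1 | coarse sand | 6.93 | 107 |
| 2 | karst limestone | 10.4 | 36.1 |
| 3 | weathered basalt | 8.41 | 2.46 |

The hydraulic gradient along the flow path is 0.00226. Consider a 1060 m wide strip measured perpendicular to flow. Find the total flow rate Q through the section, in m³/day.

2730

Flow is parallel to layering, so each bed carries its own Darcy discharge and the transmissivities add.
Σ(K_i·b_i) = 107×6.93 + 36.1×10.4 + 2.46×8.41 = 1138 m²/day.
Hydraulic gradient i = 0.00226.
Q = Σ(K_i·b_i) · W · i = 1138 × 1060 × 0.002260 = 2725 m³/day.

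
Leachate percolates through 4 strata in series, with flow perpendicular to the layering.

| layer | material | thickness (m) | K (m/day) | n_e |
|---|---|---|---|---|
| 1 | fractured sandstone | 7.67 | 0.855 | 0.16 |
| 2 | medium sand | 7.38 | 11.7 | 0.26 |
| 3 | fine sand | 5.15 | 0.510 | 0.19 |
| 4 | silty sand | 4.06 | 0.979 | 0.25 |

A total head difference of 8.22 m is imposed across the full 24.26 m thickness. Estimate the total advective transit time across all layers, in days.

With flow normal to the layers, continuity requires the same specific discharge q through every layer.
Σ(b_i/K_i) = 7.67/0.855 + 7.38/11.7 + 5.15/0.510 + 4.06/0.979 = 23.85 d.
q = Δh / Σ(b_i/K_i) = 8.22 / 23.85 = 0.3447 m/day.
In each layer the seepage velocity is v_i = q/n_i, so the layer transit time is t_i = b_i·n_i / q:
  layer 1 (fractured sandstone): t_1 = 7.67 × 0.16 / 0.3447 = 3.560 d
  layer 2 (medium sand): t_2 = 7.38 × 0.26 / 0.3447 = 5.567 d
  layer 3 (fine sand): t_3 = 5.15 × 0.19 / 0.3447 = 2.839 d
  layer 4 (silty sand): t_4 = 4.06 × 0.25 / 0.3447 = 2.945 d
Total t = Σ t_i = 14.91 days.

14.9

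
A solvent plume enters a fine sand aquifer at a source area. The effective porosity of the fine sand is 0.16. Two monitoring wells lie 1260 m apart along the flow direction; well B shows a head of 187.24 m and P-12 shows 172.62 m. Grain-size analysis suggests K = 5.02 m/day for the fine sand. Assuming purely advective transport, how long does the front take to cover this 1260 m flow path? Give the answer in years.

9.48

Hydraulic gradient i = (187.24 − 172.62) / 1260 = 14.62 / 1260 = 0.01160.
Darcy flux q = K · i = 5.020 × 0.01160 = 0.05825 m/day.
Seepage velocity v = q / n_e = 0.05825 / 0.16 = 0.3640 m/day.
Travel time t = L / v = 1260 / 0.3640 = 3461 days = 9.476 years.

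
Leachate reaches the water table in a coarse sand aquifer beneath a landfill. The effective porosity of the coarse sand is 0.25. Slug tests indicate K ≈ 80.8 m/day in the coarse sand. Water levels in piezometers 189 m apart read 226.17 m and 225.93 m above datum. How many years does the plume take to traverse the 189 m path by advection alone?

Hydraulic gradient i = (226.17 − 225.93) / 189 = 0.24 / 189 = 0.001270.
Darcy flux q = K · i = 80.80 × 0.001270 = 0.1026 m/day.
Seepage velocity v = q / n_e = 0.1026 / 0.25 = 0.4104 m/day.
Travel time t = L / v = 189 / 0.4104 = 460.5 days = 1.261 years.

1.26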